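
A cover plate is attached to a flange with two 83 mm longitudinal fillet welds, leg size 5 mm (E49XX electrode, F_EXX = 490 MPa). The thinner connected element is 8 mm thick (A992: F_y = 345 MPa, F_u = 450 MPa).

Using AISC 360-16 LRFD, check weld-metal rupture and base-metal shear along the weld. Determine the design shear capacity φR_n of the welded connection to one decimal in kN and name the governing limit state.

Weld metal: throat = 0.707×5 = 3.535 mm, L = 2×83 = 166 mm. φR_n = 0.75 × 0.6 × 490 × 3.535 × 166 = 129.4 kN.
Base metal shear (8 mm plate): yield φR_n = 1.0×0.6×345×8×166 = 274.9 kN; rupture φR_n = 0.75×0.6×450×8×166 = 268.9 kN; take 268.9 kN (rupture).
Governing: min(129.4, 268.9) = 129.4 kN → weld metal.

129.4 kN (weld metal governs)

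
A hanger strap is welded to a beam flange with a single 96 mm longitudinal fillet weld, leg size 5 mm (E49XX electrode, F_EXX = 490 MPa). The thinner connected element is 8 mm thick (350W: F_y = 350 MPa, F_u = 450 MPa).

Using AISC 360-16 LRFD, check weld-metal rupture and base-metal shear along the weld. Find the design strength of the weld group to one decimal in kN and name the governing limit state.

Weld metal: throat = 0.707×5 = 3.535 mm, L = 96 mm. φR_n = 0.75 × 0.6 × 490 × 3.535 × 96 = 74.8 kN.
Base metal shear (8 mm plate): yield φR_n = 1.0×0.6×350×8×96 = 161.3 kN; rupture φR_n = 0.75×0.6×450×8×96 = 155.5 kN; take 155.5 kN (rupture).
Governing: min(74.8, 155.5) = 74.8 kN → weld metal.

74.8 kN (weld metal governs)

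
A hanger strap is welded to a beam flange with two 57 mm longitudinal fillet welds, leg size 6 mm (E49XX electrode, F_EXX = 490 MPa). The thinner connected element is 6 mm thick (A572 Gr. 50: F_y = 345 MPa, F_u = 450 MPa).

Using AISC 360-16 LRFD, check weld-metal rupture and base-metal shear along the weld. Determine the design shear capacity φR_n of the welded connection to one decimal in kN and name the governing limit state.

106.6 kN (weld metal governs)

Weld metal: throat = 0.707×6 = 4.242 mm, L = 2×57 = 114 mm. φR_n = 0.75 × 0.6 × 490 × 4.242 × 114 = 106.6 kN.
Base metal shear (6 mm plate): yield φR_n = 1.0×0.6×345×6×114 = 141.6 kN; rupture φR_n = 0.75×0.6×450×6×114 = 138.5 kN; take 138.5 kN (rupture).
Governing: min(106.6, 138.5) = 106.6 kN → weld metal.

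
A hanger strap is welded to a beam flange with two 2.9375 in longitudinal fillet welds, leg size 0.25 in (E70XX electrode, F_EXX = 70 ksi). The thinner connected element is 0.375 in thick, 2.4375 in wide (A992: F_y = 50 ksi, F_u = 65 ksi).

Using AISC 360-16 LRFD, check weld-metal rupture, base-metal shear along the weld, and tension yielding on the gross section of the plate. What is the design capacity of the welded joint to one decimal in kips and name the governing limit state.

32.7 kips (weld metal governs)

Weld metal: throat = 0.707×0.25 = 0.17675 in, L = 2×2.9375 = 5.875 in. φR_n = 0.75 × 0.6 × 70 × 0.17675 × 5.875 = 32.7 kips.
Base metal shear (0.375 in plate): yield φR_n = 1.0×0.6×50×0.375×5.875 = 66.1 kips; rupture φR_n = 0.75×0.6×65×0.375×5.875 = 64.4 kips; take 64.4 kips (rupture).
Tension yield (gross): A_g = 2.4375×0.375 = 0.91406 in². φR_n = 0.90 × 50 × 0.91406 = 41.1 kips.
Governing: min(32.7, 64.4, 41.1) = 32.7 kips → weld metal.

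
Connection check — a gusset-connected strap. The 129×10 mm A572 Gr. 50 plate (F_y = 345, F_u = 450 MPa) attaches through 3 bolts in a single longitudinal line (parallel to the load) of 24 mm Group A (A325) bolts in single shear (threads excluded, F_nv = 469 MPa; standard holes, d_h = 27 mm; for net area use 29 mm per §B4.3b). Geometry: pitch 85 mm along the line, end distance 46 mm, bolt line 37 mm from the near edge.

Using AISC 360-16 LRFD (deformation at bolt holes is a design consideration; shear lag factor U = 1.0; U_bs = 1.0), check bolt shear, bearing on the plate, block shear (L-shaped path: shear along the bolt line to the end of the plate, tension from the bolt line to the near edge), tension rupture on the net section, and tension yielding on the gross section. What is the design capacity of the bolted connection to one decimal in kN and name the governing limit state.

Bolt shear: A_b = π(24)²/4 = 452.39 mm². φR_n = 0.75 × 469 × 452.39 × 3 × 1 = 477.4 kN.
Bearing (10 mm plate, F_u = 450 MPa): end bolts L_c = 46 − 27/2 = 32.5, R_n = min(1.2×32.5×10×450, 2.4×24×10×450) = 175.5 kN/bolt; interior L_c = 85 − 27 = 58, R_n = 259.2 kN/bolt. φR_n = 0.75 × (1×175.5 + 2×259.2) = 520.4 kN.
Block shear: shear path 1×[46+2×85] = 1×216 mm, A_gv = 2160, A_nv = 1×(216 − 2.5×29)×10 = 1435 mm²; tension to near edge: (37 − 0.5×29)×10 = 225 mm². R_n = min(0.6×450×1435, 0.6×345×2160) + 1.0×450×225 = min(387.45, 447.12) + 101.25 = 488.7 kN. φR_n = 0.75 × 488.7 = 366.5 kN.
Tension rupture (net): A_n = (129 − 1×29)×10 = 1000 mm² (U = 1.0, A_e = A_n). φR_n = 0.75 × 450 × 1000 = 337.5 kN.
Tension yield (gross): A_g = 129×10 = 1290 mm². φR_n = 0.90 × 345 × 1290 = 400.5 kN.
Governing: min(477.4, 520.4, 366.5, 337.5, 400.5) = 337.5 kN → net-section rupture.

337.5 kN (net-section rupture governs)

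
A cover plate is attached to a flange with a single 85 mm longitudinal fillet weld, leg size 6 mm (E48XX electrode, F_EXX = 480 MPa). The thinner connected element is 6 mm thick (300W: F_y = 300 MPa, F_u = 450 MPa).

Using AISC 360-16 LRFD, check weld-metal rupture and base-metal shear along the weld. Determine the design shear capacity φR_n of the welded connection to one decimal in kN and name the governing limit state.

77.9 kN (weld metal governs)

Weld metal: throat = 0.707×6 = 4.242 mm, L = 85 mm. φR_n = 0.75 × 0.6 × 480 × 4.242 × 85 = 77.9 kN.
Base metal shear (6 mm plate): yield φR_n = 1.0×0.6×300×6×85 = 91.8 kN; rupture φR_n = 0.75×0.6×450×6×85 = 103.3 kN; take 91.8 kN (yield).
Governing: min(77.9, 91.8) = 77.9 kN → weld metal.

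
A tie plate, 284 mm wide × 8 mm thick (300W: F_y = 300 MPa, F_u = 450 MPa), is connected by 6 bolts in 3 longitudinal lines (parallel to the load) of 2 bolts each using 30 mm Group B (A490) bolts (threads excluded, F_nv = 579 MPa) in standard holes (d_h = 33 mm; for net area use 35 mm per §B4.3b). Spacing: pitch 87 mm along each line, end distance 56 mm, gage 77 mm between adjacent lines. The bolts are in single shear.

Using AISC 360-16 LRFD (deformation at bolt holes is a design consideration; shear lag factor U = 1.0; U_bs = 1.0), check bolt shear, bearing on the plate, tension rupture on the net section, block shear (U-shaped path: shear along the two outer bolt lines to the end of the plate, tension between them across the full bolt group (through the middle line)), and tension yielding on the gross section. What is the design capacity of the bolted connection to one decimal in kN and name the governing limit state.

Bolt shear: A_b = π(30)²/4 = 706.86 mm². φR_n = 0.75 × 579 × 706.86 × 6 × 1 = 1841.7 kN.
Bearing (8 mm plate, F_u = 450 MPa): end bolts L_c = 56 − 33/2 = 39.5, R_n = min(1.2×39.5×8×450, 2.4×30×8×450) = 170.64 kN/bolt; interior L_c = 87 − 33 = 54, R_n = 233.28 kN/bolt. φR_n = 0.75 × (3×170.64 + 3×233.28) = 908.8 kN.
Tension rupture (net): A_n = (284 − 3×35)×8 = 1432 mm² (U = 1.0, A_e = A_n). φR_n = 0.75 × 450 × 1432 = 483.3 kN.
Block shear: shear path 2×[56+1×87] = 2×143 mm, A_gv = 2288, A_nv = 2×(143 − 1.5×35)×8 = 1448 mm²; tension across gage: (154 − 2×35)×8 = 672 mm². R_n = min(0.6×450×1448, 0.6×300×2288) + 1.0×450×672 = min(390.96, 411.84) + 302.4 = 693.36 kN. φR_n = 0.75 × 693.36 = 520.0 kN.
Tension yield (gross): A_g = 284×8 = 2272 mm². φR_n = 0.90 × 300 × 2272 = 613.4 kN.
Governing: min(1841.7, 908.8, 483.3, 520.0, 613.4) = 483.3 kN → net-section rupture.

483.3 kN (net-section rupture governs)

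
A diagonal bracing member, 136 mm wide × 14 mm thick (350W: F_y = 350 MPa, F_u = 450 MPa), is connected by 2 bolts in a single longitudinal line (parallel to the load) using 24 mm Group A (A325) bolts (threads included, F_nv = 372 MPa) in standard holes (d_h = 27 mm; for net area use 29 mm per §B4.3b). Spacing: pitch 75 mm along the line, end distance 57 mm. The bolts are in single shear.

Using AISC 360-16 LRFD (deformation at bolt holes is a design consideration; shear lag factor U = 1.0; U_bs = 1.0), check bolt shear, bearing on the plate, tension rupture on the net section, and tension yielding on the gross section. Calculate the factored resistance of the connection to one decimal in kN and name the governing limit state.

252.4 kN (bolt shear governs)

Bolt shear: A_b = π(24)²/4 = 452.39 mm². φR_n = 0.75 × 372 × 452.39 × 2 × 1 = 252.4 kN.
Bearing (14 mm plate, F_u = 450 MPa): end bolts L_c = 57 − 27/2 = 43.5, R_n = min(1.2×43.5×14×450, 2.4×24×14×450) = 328.86 kN/bolt; interior L_c = 75 − 27 = 48, R_n = 362.88 kN/bolt. φR_n = 0.75 × (1×328.86 + 1×362.88) = 518.8 kN.
Tension rupture (net): A_n = (136 − 1×29)×14 = 1498 mm² (U = 1.0, A_e = A_n). φR_n = 0.75 × 450 × 1498 = 505.6 kN.
Tension yield (gross): A_g = 136×14 = 1904 mm². φR_n = 0.90 × 350 × 1904 = 599.8 kN.
Governing: min(252.4, 518.8, 505.6, 599.8) = 252.4 kN → bolt shear.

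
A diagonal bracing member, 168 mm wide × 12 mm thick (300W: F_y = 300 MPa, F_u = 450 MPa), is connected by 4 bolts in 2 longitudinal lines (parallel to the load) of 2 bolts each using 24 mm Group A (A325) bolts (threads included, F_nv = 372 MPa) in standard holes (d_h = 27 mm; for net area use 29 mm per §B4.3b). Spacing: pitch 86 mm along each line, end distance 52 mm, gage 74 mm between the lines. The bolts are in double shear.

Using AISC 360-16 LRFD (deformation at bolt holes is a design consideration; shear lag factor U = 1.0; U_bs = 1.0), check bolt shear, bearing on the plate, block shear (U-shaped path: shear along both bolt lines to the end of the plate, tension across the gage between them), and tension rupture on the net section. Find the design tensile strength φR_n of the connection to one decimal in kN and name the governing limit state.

Bolt shear: A_b = π(24)²/4 = 452.39 mm². φR_n = 0.75 × 372 × 452.39 × 4 × 2 = 1009.7 kN.
Bearing (12 mm plate, F_u = 450 MPa): end bolts L_c = 52 − 27/2 = 38.5, R_n = min(1.2×38.5×12×450, 2.4×24×12×450) = 249.48 kN/bolt; interior L_c = 86 − 27 = 59, R_n = 311.04 kN/bolt. φR_n = 0.75 × (2×249.48 + 2×311.04) = 840.8 kN.
Block shear: shear path 2×[52+1×86] = 2×138 mm, A_gv = 3312, A_nv = 2×(138 − 1.5×29)×12 = 2268 mm²; tension across gage: (74 − 1×29)×12 = 540 mm². R_n = min(0.6×450×2268, 0.6×300×3312) + 1.0×450×540 = min(612.36, 596.16) + 243 = 839.16 kN. φR_n = 0.75 × 839.16 = 629.4 kN.
Tension rupture (net): A_n = (168 − 2×29)×12 = 1320 mm² (U = 1.0, A_e = A_n). φR_n = 0.75 × 450 × 1320 = 445.5 kN.
Governing: min(1009.7, 840.8, 629.4, 445.5) = 445.5 kN → net-section rupture.

445.5 kN (net-section rupture governs)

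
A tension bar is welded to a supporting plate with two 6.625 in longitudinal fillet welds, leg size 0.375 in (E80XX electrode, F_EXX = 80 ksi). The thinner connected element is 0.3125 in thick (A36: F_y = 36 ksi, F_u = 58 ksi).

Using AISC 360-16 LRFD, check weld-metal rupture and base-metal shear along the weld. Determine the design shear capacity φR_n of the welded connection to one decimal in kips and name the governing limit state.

Weld metal: throat = 0.707×0.375 = 0.26513 in, L = 2×6.625 = 13.25 in. φR_n = 0.75 × 0.6 × 80 × 0.26513 × 13.25 = 126.5 kips.
Base metal shear (0.3125 in plate): yield φR_n = 1.0×0.6×36×0.3125×13.25 = 89.4 kips; rupture φR_n = 0.75×0.6×58×0.3125×13.25 = 108.1 kips; take 89.4 kips (yield).
Governing: min(126.5, 89.4) = 89.4 kips → base-metal shear.

89.4 kips (base-metal shear governs)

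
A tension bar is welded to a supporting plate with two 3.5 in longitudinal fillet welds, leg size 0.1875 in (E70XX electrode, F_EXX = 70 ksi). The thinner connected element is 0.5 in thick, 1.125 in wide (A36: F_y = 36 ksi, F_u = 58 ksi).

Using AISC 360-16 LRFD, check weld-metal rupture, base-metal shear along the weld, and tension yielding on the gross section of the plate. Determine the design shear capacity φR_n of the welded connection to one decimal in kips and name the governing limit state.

18.2 kips (gross-section yield governs)

Weld metal: throat = 0.707×0.1875 = 0.13256 in, L = 2×3.5 = 7 in. φR_n = 0.75 × 0.6 × 70 × 0.13256 × 7 = 29.2 kips.
Base metal shear (0.5 in plate): yield φR_n = 1.0×0.6×36×0.5×7 = 75.6 kips; rupture φR_n = 0.75×0.6×58×0.5×7 = 91.4 kips; take 75.6 kips (yield).
Tension yield (gross): A_g = 1.125×0.5 = 0.5625 in². φR_n = 0.90 × 36 × 0.5625 = 18.2 kips.
Governing: min(29.2, 75.6, 18.2) = 18.2 kips → gross-section yield.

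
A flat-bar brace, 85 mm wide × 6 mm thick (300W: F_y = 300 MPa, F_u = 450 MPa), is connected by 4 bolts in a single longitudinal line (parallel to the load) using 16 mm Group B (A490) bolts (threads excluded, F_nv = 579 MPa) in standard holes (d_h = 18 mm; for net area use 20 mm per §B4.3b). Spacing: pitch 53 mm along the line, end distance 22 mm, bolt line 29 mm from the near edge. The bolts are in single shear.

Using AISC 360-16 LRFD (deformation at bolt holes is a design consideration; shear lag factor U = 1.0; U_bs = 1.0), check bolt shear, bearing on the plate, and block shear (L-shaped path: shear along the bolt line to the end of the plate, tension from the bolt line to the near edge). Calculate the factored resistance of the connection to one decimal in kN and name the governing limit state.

173.3 kN (block shear governs)

Bolt shear: A_b = π(16)²/4 = 201.06 mm². φR_n = 0.75 × 579 × 201.06 × 4 × 1 = 349.2 kN.
Bearing (6 mm plate, F_u = 450 MPa): end bolts L_c = 22 − 18/2 = 13, R_n = min(1.2×13×6×450, 2.4×16×6×450) = 42.12 kN/bolt; interior L_c = 53 − 18 = 35, R_n = 103.68 kN/bolt. φR_n = 0.75 × (1×42.12 + 3×103.68) = 264.9 kN.
Block shear: shear path 1×[22+3×53] = 1×181 mm, A_gv = 1086, A_nv = 1×(181 − 3.5×20)×6 = 666 mm²; tension to near edge: (29 − 0.5×20)×6 = 114 mm². R_n = min(0.6×450×666, 0.6×300×1086) + 1.0×450×114 = min(179.82, 195.48) + 51.3 = 231.12 kN. φR_n = 0.75 × 231.12 = 173.3 kN.
Governing: min(349.2, 264.9, 173.3) = 173.3 kN → block shear.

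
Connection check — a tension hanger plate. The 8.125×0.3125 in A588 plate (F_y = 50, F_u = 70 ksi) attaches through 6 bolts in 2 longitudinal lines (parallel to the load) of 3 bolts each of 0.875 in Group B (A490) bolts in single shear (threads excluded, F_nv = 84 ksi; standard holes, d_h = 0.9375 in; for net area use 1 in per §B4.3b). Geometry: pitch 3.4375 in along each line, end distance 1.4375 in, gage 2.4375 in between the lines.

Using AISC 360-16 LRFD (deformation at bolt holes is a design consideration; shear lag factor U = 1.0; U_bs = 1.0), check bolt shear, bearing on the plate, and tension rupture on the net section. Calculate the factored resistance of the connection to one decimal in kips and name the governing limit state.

Bolt shear: A_b = π(0.875)²/4 = 0.60132 in². φR_n = 0.75 × 84 × 0.60132 × 6 × 1 = 227.3 kips.
Bearing (0.3125 in plate, F_u = 70 ksi): end bolts L_c = 1.4375 − 0.9375/2 = 0.96875, R_n = min(1.2×0.96875×0.3125×70, 2.4×0.875×0.3125×70) = 25.43 kips/bolt; interior L_c = 3.4375 − 0.9375 = 2.5, R_n = 45.938 kips/bolt. φR_n = 0.75 × (2×25.43 + 4×45.938) = 176.0 kips.
Tension rupture (net): A_n = (8.125 − 2×1)×0.3125 = 1.9141 in² (U = 1.0, A_e = A_n). φR_n = 0.75 × 70 × 1.9141 = 100.5 kips.
Governing: min(227.3, 176.0, 100.5) = 100.5 kips → net-section rupture.

100.5 kips (net-section rupture governs)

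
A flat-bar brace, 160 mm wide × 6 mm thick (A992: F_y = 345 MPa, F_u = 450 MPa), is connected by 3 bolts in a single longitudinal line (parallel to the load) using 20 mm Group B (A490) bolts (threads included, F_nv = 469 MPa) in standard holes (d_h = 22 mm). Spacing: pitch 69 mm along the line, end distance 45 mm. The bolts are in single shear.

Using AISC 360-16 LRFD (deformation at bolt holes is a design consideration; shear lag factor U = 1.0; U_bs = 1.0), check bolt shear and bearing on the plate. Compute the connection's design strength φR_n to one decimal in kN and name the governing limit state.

277.0 kN (bearing governs)

Bolt shear: A_b = π(20)²/4 = 314.16 mm². φR_n = 0.75 × 469 × 314.16 × 3 × 1 = 331.5 kN.
Bearing (6 mm plate, F_u = 450 MPa): end bolts L_c = 45 − 22/2 = 34, R_n = min(1.2×34×6×450, 2.4×20×6×450) = 110.16 kN/bolt; interior L_c = 69 − 22 = 47, R_n = 129.6 kN/bolt. φR_n = 0.75 × (1×110.16 + 2×129.6) = 277.0 kN.
Governing: min(331.5, 277.0) = 277.0 kN → bearing.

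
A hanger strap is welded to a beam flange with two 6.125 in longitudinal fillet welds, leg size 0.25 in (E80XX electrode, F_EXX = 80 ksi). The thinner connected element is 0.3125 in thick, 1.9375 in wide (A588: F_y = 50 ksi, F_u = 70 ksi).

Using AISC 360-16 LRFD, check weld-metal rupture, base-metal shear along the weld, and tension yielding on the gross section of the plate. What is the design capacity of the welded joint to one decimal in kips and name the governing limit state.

27.2 kips (gross-section yield governs)

Weld metal: throat = 0.707×0.25 = 0.17675 in, L = 2×6.125 = 12.25 in. φR_n = 0.75 × 0.6 × 80 × 0.17675 × 12.25 = 77.9 kips.
Base metal shear (0.3125 in plate): yield φR_n = 1.0×0.6×50×0.3125×12.25 = 114.8 kips; rupture φR_n = 0.75×0.6×70×0.3125×12.25 = 120.6 kips; take 114.8 kips (yield).
Tension yield (gross): A_g = 1.9375×0.3125 = 0.60547 in². φR_n = 0.90 × 50 × 0.60547 = 27.2 kips.
Governing: min(77.9, 114.8, 27.2) = 27.2 kips → gross-section yield.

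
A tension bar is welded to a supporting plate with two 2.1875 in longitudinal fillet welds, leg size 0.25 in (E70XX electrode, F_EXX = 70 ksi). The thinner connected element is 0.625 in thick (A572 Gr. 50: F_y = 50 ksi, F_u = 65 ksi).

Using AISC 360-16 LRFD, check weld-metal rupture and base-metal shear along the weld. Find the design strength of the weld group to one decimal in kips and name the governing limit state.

Weld metal: throat = 0.707×0.25 = 0.17675 in, L = 2×2.1875 = 4.375 in. φR_n = 0.75 × 0.6 × 70 × 0.17675 × 4.375 = 24.4 kips.
Base metal shear (0.625 in plate): yield φR_n = 1.0×0.6×50×0.625×4.375 = 82.0 kips; rupture φR_n = 0.75×0.6×65×0.625×4.375 = 80.0 kips; take 80.0 kips (rupture).
Governing: min(24.4, 80.0) = 24.4 kips → weld metal.

24.4 kips (weld metal governs)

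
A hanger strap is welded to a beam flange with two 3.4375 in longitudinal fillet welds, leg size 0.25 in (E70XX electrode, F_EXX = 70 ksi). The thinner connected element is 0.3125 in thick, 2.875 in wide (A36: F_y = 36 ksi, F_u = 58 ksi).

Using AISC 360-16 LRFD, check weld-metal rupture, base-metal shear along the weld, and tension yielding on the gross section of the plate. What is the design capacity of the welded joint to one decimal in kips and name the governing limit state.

Weld metal: throat = 0.707×0.25 = 0.17675 in, L = 2×3.4375 = 6.875 in. φR_n = 0.75 × 0.6 × 70 × 0.17675 × 6.875 = 38.3 kips.
Base metal shear (0.3125 in plate): yield φR_n = 1.0×0.6×36×0.3125×6.875 = 46.4 kips; rupture φR_n = 0.75×0.6×58×0.3125×6.875 = 56.1 kips; take 46.4 kips (yield).
Tension yield (gross): A_g = 2.875×0.3125 = 0.89844 in². φR_n = 0.90 × 36 × 0.89844 = 29.1 kips.
Governing: min(38.3, 46.4, 29.1) = 29.1 kips → gross-section yield.

29.1 kips (gross-section yield governs)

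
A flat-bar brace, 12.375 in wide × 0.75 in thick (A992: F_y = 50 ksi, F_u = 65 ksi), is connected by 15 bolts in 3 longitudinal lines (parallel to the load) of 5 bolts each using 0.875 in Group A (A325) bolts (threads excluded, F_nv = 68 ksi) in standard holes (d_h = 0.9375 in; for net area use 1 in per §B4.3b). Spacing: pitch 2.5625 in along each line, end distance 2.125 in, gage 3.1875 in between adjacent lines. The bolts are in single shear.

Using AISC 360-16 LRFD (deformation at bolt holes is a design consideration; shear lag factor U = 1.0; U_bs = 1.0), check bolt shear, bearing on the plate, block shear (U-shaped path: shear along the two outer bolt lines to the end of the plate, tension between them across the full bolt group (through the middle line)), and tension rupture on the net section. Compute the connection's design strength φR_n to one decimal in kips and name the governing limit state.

342.8 kips (net-section rupture governs)

Bolt shear: A_b = π(0.875)²/4 = 0.60132 in². φR_n = 0.75 × 68 × 0.60132 × 15 × 1 = 460.0 kips.
Bearing (0.75 in plate, F_u = 65 ksi): end bolts L_c = 2.125 − 0.9375/2 = 1.65625, R_n = min(1.2×1.65625×0.75×65, 2.4×0.875×0.75×65) = 96.891 kips/bolt; interior L_c = 2.5625 − 0.9375 = 1.625, R_n = 95.063 kips/bolt. φR_n = 0.75 × (3×96.891 + 12×95.063) = 1073.6 kips.
Block shear: shear path 2×[2.125+4×2.5625] = 2×12.375 in, A_gv = 18.563, A_nv = 2×(12.375 − 4.5×1)×0.75 = 11.813 in²; tension across gage: (6.375 − 2×1)×0.75 = 3.2813 in². R_n = min(0.6×65×11.813, 0.6×50×18.563) + 1.0×65×3.2813 = min(460.71, 556.89) + 213.28 = 673.99 kips. φR_n = 0.75 × 673.99 = 505.5 kips.
Tension rupture (net): A_n = (12.375 − 3×1)×0.75 = 7.0313 in² (U = 1.0, A_e = A_n). φR_n = 0.75 × 65 × 7.0313 = 342.8 kips.
Governing: min(460.0, 1073.6, 505.5, 342.8) = 342.8 kips → net-section rupture.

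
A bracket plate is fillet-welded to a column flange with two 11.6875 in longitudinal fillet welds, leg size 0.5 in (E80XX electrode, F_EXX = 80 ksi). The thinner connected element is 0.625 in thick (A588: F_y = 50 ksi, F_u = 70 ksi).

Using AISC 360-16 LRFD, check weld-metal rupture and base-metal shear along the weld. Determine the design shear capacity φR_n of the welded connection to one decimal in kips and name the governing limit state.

297.5 kips (weld metal governs)

Weld metal: throat = 0.707×0.5 = 0.3535 in, L = 2×11.6875 = 23.375 in. φR_n = 0.75 × 0.6 × 80 × 0.3535 × 23.375 = 297.5 kips.
Base metal shear (0.625 in plate): yield φR_n = 1.0×0.6×50×0.625×23.375 = 438.3 kips; rupture φR_n = 0.75×0.6×70×0.625×23.375 = 460.2 kips; take 438.3 kips (yield).
Governing: min(297.5, 438.3) = 297.5 kips → weld metal.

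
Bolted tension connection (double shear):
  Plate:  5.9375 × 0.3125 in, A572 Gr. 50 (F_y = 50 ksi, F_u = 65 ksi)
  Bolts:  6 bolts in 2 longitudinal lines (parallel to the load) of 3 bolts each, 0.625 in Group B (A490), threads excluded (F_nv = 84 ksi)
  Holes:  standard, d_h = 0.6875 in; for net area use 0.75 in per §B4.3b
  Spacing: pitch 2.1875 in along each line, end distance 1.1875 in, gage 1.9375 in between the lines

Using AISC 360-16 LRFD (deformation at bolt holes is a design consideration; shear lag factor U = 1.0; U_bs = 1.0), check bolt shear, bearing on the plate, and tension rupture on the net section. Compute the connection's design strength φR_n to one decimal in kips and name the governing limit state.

67.6 kips (net-section rupture governs)

Bolt shear: A_b = π(0.625)²/4 = 0.3068 in². φR_n = 0.75 × 84 × 0.3068 × 6 × 2 = 231.9 kips.
Bearing (0.3125 in plate, F_u = 65 ksi): end bolts L_c = 1.1875 − 0.6875/2 = 0.84375, R_n = min(1.2×0.84375×0.3125×65, 2.4×0.625×0.3125×65) = 20.566 kips/bolt; interior L_c = 2.1875 − 0.6875 = 1.5, R_n = 30.469 kips/bolt. φR_n = 0.75 × (2×20.566 + 4×30.469) = 122.3 kips.
Tension rupture (net): A_n = (5.9375 − 2×0.75)×0.3125 = 1.3867 in² (U = 1.0, A_e = A_n). φR_n = 0.75 × 65 × 1.3867 = 67.6 kips.
Governing: min(231.9, 122.3, 67.6) = 67.6 kips → net-section rupture.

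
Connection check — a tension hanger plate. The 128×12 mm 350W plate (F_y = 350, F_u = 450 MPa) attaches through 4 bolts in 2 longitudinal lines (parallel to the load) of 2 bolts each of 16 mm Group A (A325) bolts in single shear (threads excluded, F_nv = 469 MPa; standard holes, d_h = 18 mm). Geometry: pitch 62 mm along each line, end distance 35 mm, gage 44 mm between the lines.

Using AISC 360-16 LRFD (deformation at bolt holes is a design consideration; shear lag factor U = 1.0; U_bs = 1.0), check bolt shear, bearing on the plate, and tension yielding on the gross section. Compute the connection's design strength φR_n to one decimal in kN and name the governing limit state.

282.9 kN (bolt shear governs)

Bolt shear: A_b = π(16)²/4 = 201.06 mm². φR_n = 0.75 × 469 × 201.06 × 4 × 1 = 282.9 kN.
Bearing (12 mm plate, F_u = 450 MPa): end bolts L_c = 35 − 18/2 = 26, R_n = min(1.2×26×12×450, 2.4×16×12×450) = 168.48 kN/bolt; interior L_c = 62 − 18 = 44, R_n = 207.36 kN/bolt. φR_n = 0.75 × (2×168.48 + 2×207.36) = 563.8 kN.
Tension yield (gross): A_g = 128×12 = 1536 mm². φR_n = 0.90 × 350 × 1536 = 483.8 kN.
Governing: min(282.9, 563.8, 483.8) = 282.9 kN → bolt shear.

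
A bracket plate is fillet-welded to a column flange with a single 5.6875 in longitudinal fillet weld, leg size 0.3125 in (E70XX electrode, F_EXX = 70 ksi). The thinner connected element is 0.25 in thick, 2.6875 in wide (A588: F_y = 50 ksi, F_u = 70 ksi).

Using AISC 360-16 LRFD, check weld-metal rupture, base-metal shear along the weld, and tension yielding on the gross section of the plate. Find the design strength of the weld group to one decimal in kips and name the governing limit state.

30.2 kips (gross-section yield governs)

Weld metal: throat = 0.707×0.3125 = 0.22094 in, L = 5.6875 in. φR_n = 0.75 × 0.6 × 70 × 0.22094 × 5.6875 = 39.6 kips.
Base metal shear (0.25 in plate): yield φR_n = 1.0×0.6×50×0.25×5.6875 = 42.7 kips; rupture φR_n = 0.75×0.6×70×0.25×5.6875 = 44.8 kips; take 42.7 kips (yield).
Tension yield (gross): A_g = 2.6875×0.25 = 0.67188 in². φR_n = 0.90 × 50 × 0.67188 = 30.2 kips.
Governing: min(39.6, 42.7, 30.2) = 30.2 kips → gross-section yield.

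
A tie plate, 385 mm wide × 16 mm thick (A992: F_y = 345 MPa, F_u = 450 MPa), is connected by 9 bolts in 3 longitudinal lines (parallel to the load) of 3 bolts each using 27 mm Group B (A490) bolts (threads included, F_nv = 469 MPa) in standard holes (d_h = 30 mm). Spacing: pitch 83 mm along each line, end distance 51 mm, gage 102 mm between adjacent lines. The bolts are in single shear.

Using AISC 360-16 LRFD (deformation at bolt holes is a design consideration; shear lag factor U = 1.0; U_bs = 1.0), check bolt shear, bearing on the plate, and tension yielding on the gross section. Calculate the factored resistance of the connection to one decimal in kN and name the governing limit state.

1812.6 kN (bolt shear governs)

Bolt shear: A_b = π(27)²/4 = 572.56 mm². φR_n = 0.75 × 469 × 572.56 × 9 × 1 = 1812.6 kN.
Bearing (16 mm plate, F_u = 450 MPa): end bolts L_c = 51 − 30/2 = 36, R_n = min(1.2×36×16×450, 2.4×27×16×450) = 311.04 kN/bolt; interior L_c = 83 − 30 = 53, R_n = 457.92 kN/bolt. φR_n = 0.75 × (3×311.04 + 6×457.92) = 2760.5 kN.
Tension yield (gross): A_g = 385×16 = 6160 mm². φR_n = 0.90 × 345 × 6160 = 1912.7 kN.
Governing: min(1812.6, 2760.5, 1912.7) = 1812.6 kN → bolt shear.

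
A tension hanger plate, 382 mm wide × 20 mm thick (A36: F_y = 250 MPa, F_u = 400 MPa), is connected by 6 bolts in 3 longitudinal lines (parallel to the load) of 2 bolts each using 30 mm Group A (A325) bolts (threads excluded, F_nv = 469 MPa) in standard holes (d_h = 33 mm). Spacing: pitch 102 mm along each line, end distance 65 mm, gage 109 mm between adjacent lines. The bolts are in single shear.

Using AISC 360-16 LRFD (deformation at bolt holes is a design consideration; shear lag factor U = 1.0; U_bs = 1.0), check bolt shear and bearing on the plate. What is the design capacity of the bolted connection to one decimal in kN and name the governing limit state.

Bolt shear: A_b = π(30)²/4 = 706.86 mm². φR_n = 0.75 × 469 × 706.86 × 6 × 1 = 1491.8 kN.
Bearing (20 mm plate, F_u = 400 MPa): end bolts L_c = 65 − 33/2 = 48.5, R_n = min(1.2×48.5×20×400, 2.4×30×20×400) = 465.6 kN/bolt; interior L_c = 102 − 33 = 69, R_n = 576 kN/bolt. φR_n = 0.75 × (3×465.6 + 3×576) = 2343.6 kN.
Governing: min(1491.8, 2343.6) = 1491.8 kN → bolt shear.

1491.8 kN (bolt shear governs)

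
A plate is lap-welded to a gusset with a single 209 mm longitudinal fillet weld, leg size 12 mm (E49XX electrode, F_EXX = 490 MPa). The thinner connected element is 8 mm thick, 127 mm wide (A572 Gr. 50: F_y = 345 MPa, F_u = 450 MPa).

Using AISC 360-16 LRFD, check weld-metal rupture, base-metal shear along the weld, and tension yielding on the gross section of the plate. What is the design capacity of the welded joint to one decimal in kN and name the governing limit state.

Weld metal: throat = 0.707×12 = 8.484 mm, L = 209 mm. φR_n = 0.75 × 0.6 × 490 × 8.484 × 209 = 391.0 kN.
Base metal shear (8 mm plate): yield φR_n = 1.0×0.6×345×8×209 = 346.1 kN; rupture φR_n = 0.75×0.6×450×8×209 = 338.6 kN; take 338.6 kN (rupture).
Tension yield (gross): A_g = 127×8 = 1016 mm². φR_n = 0.90 × 345 × 1016 = 315.5 kN.
Governing: min(391.0, 338.6, 315.5) = 315.5 kN → gross-section yield.

315.5 kN (gross-section yield governs)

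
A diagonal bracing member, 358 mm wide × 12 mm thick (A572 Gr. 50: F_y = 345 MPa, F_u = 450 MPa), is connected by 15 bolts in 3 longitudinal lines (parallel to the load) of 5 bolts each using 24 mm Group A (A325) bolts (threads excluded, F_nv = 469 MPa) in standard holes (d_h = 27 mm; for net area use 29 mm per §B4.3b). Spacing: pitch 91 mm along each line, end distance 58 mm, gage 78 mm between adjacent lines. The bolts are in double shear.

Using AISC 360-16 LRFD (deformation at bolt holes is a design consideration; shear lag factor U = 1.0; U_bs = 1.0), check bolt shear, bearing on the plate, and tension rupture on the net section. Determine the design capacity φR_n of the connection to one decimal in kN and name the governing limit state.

Bolt shear: A_b = π(24)²/4 = 452.39 mm². φR_n = 0.75 × 469 × 452.39 × 15 × 2 = 4773.8 kN.
Bearing (12 mm plate, F_u = 450 MPa): end bolts L_c = 58 − 27/2 = 44.5, R_n = min(1.2×44.5×12×450, 2.4×24×12×450) = 288.36 kN/bolt; interior L_c = 91 − 27 = 64, R_n = 311.04 kN/bolt. φR_n = 0.75 × (3×288.36 + 12×311.04) = 3448.2 kN.
Tension rupture (net): A_n = (358 − 3×29)×12 = 3252 mm² (U = 1.0, A_e = A_n). φR_n = 0.75 × 450 × 3252 = 1097.6 kN.
Governing: min(4773.8, 3448.2, 1097.6) = 1097.6 kN → net-section rupture.

1097.6 kN (net-section rupture governs)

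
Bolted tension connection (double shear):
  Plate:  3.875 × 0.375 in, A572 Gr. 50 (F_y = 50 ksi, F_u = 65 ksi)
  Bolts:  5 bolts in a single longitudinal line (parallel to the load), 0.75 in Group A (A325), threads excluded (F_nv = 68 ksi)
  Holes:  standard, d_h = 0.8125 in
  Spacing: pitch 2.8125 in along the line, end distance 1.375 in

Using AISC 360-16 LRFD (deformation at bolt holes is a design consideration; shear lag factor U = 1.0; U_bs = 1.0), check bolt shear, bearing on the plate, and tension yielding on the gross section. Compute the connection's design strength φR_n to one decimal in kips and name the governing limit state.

Bolt shear: A_b = π(0.75)²/4 = 0.44179 in². φR_n = 0.75 × 68 × 0.44179 × 5 × 2 = 225.3 kips.
Bearing (0.375 in plate, F_u = 65 ksi): end bolts L_c = 1.375 − 0.8125/2 = 0.96875, R_n = min(1.2×0.96875×0.375×65, 2.4×0.75×0.375×65) = 28.336 kips/bolt; interior L_c = 2.8125 − 0.8125 = 2, R_n = 43.875 kips/bolt. φR_n = 0.75 × (1×28.336 + 4×43.875) = 152.9 kips.
Tension yield (gross): A_g = 3.875×0.375 = 1.4531 in². φR_n = 0.90 × 50 × 1.4531 = 65.4 kips.
Governing: min(225.3, 152.9, 65.4) = 65.4 kips → gross-section yield.

65.4 kips (gross-section yield governs)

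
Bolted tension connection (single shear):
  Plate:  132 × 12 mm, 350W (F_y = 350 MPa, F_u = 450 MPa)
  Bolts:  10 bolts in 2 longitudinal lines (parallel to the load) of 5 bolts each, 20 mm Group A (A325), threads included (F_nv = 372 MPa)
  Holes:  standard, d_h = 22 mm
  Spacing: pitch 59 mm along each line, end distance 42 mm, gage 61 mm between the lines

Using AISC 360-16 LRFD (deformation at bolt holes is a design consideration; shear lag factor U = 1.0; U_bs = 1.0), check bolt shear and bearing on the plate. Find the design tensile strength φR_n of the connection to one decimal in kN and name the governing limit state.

Bolt shear: A_b = π(20)²/4 = 314.16 mm². φR_n = 0.75 × 372 × 314.16 × 10 × 1 = 876.5 kN.
Bearing (12 mm plate, F_u = 450 MPa): end bolts L_c = 42 − 22/2 = 31, R_n = min(1.2×31×12×450, 2.4×20×12×450) = 200.88 kN/bolt; interior L_c = 59 − 22 = 37, R_n = 239.76 kN/bolt. φR_n = 0.75 × (2×200.88 + 8×239.76) = 1739.9 kN.
Governing: min(876.5, 1739.9) = 876.5 kN → bolt shear.

876.5 kN (bolt shear governs)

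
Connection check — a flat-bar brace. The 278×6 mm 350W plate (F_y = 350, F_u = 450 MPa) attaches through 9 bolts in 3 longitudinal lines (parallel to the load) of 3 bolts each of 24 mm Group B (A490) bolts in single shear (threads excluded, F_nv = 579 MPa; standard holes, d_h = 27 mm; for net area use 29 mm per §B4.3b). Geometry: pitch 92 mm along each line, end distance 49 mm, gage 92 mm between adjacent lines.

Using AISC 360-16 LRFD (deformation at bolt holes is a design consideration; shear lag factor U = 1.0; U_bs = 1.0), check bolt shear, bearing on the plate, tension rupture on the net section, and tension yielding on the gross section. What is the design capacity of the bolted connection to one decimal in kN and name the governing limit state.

Bolt shear: A_b = π(24)²/4 = 452.39 mm². φR_n = 0.75 × 579 × 452.39 × 9 × 1 = 1768.1 kN.
Bearing (6 mm plate, F_u = 450 MPa): end bolts L_c = 49 − 27/2 = 35.5, R_n = min(1.2×35.5×6×450, 2.4×24×6×450) = 115.02 kN/bolt; interior L_c = 92 − 27 = 65, R_n = 155.52 kN/bolt. φR_n = 0.75 × (3×115.02 + 6×155.52) = 958.6 kN.
Tension rupture (net): A_n = (278 − 3×29)×6 = 1146 mm² (U = 1.0, A_e = A_n). φR_n = 0.75 × 450 × 1146 = 386.8 kN.
Tension yield (gross): A_g = 278×6 = 1668 mm². φR_n = 0.90 × 350 × 1668 = 525.4 kN.
Governing: min(1768.1, 958.6, 386.8, 525.4) = 386.8 kN → net-section rupture.

386.8 kN (net-section rupture governs)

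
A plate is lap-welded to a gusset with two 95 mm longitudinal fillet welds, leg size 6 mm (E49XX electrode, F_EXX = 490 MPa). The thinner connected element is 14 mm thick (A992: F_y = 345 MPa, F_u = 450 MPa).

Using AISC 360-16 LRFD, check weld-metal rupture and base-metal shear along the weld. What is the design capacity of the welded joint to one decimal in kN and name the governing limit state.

177.7 kN (weld metal governs)

Weld metal: throat = 0.707×6 = 4.242 mm, L = 2×95 = 190 mm. φR_n = 0.75 × 0.6 × 490 × 4.242 × 190 = 177.7 kN.
Base metal shear (14 mm plate): yield φR_n = 1.0×0.6×345×14×190 = 550.6 kN; rupture φR_n = 0.75×0.6×450×14×190 = 538.7 kN; take 538.7 kN (rupture).
Governing: min(177.7, 538.7) = 177.7 kN → weld metal.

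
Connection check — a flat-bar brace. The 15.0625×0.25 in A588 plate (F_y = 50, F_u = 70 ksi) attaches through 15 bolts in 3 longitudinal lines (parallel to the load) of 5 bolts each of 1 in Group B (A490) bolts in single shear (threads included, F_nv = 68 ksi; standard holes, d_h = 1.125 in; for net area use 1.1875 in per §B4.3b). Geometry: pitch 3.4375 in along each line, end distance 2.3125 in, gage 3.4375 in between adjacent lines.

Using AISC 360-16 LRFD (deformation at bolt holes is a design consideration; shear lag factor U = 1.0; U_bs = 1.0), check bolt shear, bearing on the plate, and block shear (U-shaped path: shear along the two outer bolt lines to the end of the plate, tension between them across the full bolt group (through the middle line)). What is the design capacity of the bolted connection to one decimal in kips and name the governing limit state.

Bolt shear: A_b = π(1)²/4 = 0.7854 in². φR_n = 0.75 × 68 × 0.7854 × 15 × 1 = 600.8 kips.
Bearing (0.25 in plate, F_u = 70 ksi): end bolts L_c = 2.3125 − 1.125/2 = 1.75, R_n = min(1.2×1.75×0.25×70, 2.4×1×0.25×70) = 36.75 kips/bolt; interior L_c = 3.4375 − 1.125 = 2.3125, R_n = 42 kips/bolt. φR_n = 0.75 × (3×36.75 + 12×42) = 460.7 kips.
Block shear: shear path 2×[2.3125+4×3.4375] = 2×16.0625 in, A_gv = 8.0313, A_nv = 2×(16.0625 − 4.5×1.1875)×0.25 = 5.3594 in²; tension across gage: (6.875 − 2×1.1875)×0.25 = 1.125 in². R_n = min(0.6×70×5.3594, 0.6×50×8.0313) + 1.0×70×1.125 = min(225.09, 240.94) + 78.75 = 303.84 kips. φR_n = 0.75 × 303.84 = 227.9 kips.
Governing: min(600.8, 460.7, 227.9) = 227.9 kips → block shear.

227.9 kips (block shear governs)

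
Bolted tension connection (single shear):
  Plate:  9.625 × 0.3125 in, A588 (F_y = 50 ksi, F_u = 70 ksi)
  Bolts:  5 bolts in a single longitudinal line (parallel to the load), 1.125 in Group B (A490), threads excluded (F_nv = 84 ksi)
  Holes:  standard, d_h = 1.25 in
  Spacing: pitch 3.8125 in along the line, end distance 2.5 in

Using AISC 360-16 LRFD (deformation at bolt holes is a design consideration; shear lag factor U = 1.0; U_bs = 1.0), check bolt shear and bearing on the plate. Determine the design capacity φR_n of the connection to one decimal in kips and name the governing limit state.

Bolt shear: A_b = π(1.125)²/4 = 0.99402 in². φR_n = 0.75 × 84 × 0.99402 × 5 × 1 = 313.1 kips.
Bearing (0.3125 in plate, F_u = 70 ksi): end bolts L_c = 2.5 − 1.25/2 = 1.875, R_n = min(1.2×1.875×0.3125×70, 2.4×1.125×0.3125×70) = 49.219 kips/bolt; interior L_c = 3.8125 − 1.25 = 2.5625, R_n = 59.063 kips/bolt. φR_n = 0.75 × (1×49.219 + 4×59.063) = 214.1 kips.
Governing: min(313.1, 214.1) = 214.1 kips → bearing.

214.1 kips (bearing governs)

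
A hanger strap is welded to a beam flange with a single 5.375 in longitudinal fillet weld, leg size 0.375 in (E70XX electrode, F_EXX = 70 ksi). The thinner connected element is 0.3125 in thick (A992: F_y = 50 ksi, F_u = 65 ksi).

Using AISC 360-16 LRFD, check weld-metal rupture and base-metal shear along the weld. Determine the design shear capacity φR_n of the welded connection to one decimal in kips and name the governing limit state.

Weld metal: throat = 0.707×0.375 = 0.26513 in, L = 5.375 in. φR_n = 0.75 × 0.6 × 70 × 0.26513 × 5.375 = 44.9 kips.
Base metal shear (0.3125 in plate): yield φR_n = 1.0×0.6×50×0.3125×5.375 = 50.4 kips; rupture φR_n = 0.75×0.6×65×0.3125×5.375 = 49.1 kips; take 49.1 kips (rupture).
Governing: min(44.9, 49.1) = 44.9 kips → weld metal.

44.9 kips (weld metal governs)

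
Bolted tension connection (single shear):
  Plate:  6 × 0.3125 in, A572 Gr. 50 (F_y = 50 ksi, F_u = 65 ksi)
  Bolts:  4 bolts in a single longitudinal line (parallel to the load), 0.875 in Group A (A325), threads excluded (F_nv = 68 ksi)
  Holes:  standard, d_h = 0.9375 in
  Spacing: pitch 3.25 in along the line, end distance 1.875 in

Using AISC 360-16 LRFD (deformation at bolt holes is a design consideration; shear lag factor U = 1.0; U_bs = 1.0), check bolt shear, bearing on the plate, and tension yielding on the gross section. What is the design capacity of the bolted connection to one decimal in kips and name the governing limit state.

Bolt shear: A_b = π(0.875)²/4 = 0.60132 in². φR_n = 0.75 × 68 × 0.60132 × 4 × 1 = 122.7 kips.
Bearing (0.3125 in plate, F_u = 65 ksi): end bolts L_c = 1.875 − 0.9375/2 = 1.40625, R_n = min(1.2×1.40625×0.3125×65, 2.4×0.875×0.3125×65) = 34.277 kips/bolt; interior L_c = 3.25 − 0.9375 = 2.3125, R_n = 42.656 kips/bolt. φR_n = 0.75 × (1×34.277 + 3×42.656) = 121.7 kips.
Tension yield (gross): A_g = 6×0.3125 = 1.875 in². φR_n = 0.90 × 50 × 1.875 = 84.4 kips.
Governing: min(122.7, 121.7, 84.4) = 84.4 kips → gross-section yield.

84.4 kips (gross-section yield governs)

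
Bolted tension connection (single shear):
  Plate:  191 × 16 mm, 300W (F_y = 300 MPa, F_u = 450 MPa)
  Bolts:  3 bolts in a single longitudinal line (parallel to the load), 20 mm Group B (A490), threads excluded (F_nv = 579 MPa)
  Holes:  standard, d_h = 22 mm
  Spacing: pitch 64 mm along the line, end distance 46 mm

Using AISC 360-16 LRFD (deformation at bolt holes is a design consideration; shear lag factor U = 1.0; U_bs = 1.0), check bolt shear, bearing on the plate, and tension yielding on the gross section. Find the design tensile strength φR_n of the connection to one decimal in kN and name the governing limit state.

409.3 kN (bolt shear governs)

Bolt shear: A_b = π(20)²/4 = 314.16 mm². φR_n = 0.75 × 579 × 314.16 × 3 × 1 = 409.3 kN.
Bearing (16 mm plate, F_u = 450 MPa): end bolts L_c = 46 − 22/2 = 35, R_n = min(1.2×35×16×450, 2.4×20×16×450) = 302.4 kN/bolt; interior L_c = 64 − 22 = 42, R_n = 345.6 kN/bolt. φR_n = 0.75 × (1×302.4 + 2×345.6) = 745.2 kN.
Tension yield (gross): A_g = 191×16 = 3056 mm². φR_n = 0.90 × 300 × 3056 = 825.1 kN.
Governing: min(409.3, 745.2, 825.1) = 409.3 kN → bolt shear.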